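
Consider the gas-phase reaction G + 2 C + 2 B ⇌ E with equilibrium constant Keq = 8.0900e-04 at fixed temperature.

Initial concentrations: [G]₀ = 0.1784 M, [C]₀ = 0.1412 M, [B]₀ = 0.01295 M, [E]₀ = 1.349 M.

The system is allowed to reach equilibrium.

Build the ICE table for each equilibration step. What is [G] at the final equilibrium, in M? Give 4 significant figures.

Q₀ = 2.2616e+06 vs Keq = 8.0900e-04 ⇒ Q>K, reverse
Step 1:
                    G           C           B           E
  I            0.1784      0.1412     0.01295       1.349
  C              1.29        2.58        2.58       -1.29
  E             1.468       2.721       2.593     0.05912
  solve Keq expr → x = -1.29; check Q = 8.0900e-04

[G]_eq = 1.468 M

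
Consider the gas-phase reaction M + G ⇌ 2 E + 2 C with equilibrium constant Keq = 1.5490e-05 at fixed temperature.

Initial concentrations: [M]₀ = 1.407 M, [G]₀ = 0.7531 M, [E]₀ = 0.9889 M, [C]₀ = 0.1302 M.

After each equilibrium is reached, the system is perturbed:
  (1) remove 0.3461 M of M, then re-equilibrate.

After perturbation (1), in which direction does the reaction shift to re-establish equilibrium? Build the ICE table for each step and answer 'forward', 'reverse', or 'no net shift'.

Direction: reverse

Q₀ = 0.01565 vs Keq = 1.5490e-05 ⇒ Q>K, reverse
Step 1:
                   M          G          E          C
  init         1.407     0.7531     0.9889     0.1302
  Δ          0.06261    0.06261    -0.1252    -0.1252
  eq            1.47     0.8157     0.8637   0.004989
  solve Keq expr → x = -0.06261; check Q = 1.5490e-05
Then remove 0.3461 M of M.
Step 2:
                   M          G          E          C
  init         1.124     0.8157     0.8637   0.004989
  Δ       3.1115e-04 3.1115e-04 -6.2230e-04 -6.2230e-04
  eq           1.124      0.816     0.8631   0.004367
  solve Keq expr → x = -3.1115e-04; check Q = 1.5490e-05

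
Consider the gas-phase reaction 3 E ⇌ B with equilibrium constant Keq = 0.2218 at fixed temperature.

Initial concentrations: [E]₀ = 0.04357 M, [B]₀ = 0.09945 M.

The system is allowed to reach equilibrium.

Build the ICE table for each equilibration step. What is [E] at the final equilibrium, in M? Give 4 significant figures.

[E]_eq = 0.3201 M

Q₀ = 1202 vs Keq = 0.2218 ⇒ Q>K, reverse
Step 1:
                   E          B
  I          0.04357    0.09945
  C           0.2765   -0.09218
  E           0.3201   0.007275
  solve Keq expr → x = -0.09218; check Q = 0.2218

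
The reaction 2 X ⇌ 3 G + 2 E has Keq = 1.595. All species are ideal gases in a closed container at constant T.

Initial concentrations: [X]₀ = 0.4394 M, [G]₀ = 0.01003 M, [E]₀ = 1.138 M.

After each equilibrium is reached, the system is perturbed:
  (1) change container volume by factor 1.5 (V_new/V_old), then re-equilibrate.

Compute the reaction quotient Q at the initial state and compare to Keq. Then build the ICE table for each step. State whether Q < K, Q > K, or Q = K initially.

Q₀ = 6.7681e-06 vs Keq = 1.595 ⇒ Q<K, forward
Step 1:
                   X          G          E
  init        0.4394    0.01003      1.138
  Δ          -0.2224     0.3336     0.2224
  eq           0.217     0.3436       1.36
  solve Keq expr → x = 0.1112; check Q = 1.595
Then change container volume by factor 1.5 (V_new/V_old).
Step 2:
                   X          G          E
  init        0.1447     0.2291     0.9069
  Δ         -0.03411    0.05116    0.03411
  eq          0.1106     0.2803      0.941
  solve Keq expr → x = 0.01705; check Q = 1.595

Q₀ = 6.7681e-06; Q < K (proceeds forward)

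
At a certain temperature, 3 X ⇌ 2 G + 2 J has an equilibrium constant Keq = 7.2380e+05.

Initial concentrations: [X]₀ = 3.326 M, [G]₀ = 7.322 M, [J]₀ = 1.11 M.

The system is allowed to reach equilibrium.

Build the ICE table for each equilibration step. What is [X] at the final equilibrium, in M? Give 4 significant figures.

Q₀ = 1.795 vs Keq = 7.2380e+05 ⇒ Q<K, forward
Step 1:
                   X          G          J
  init         3.326      7.322       1.11
  Δ           -3.217      2.144      2.144
  eq          0.1095      9.466      3.254
  solve Keq expr → x = 1.072; check Q = 7.2380e+05

[X]_eq = 0.1095 M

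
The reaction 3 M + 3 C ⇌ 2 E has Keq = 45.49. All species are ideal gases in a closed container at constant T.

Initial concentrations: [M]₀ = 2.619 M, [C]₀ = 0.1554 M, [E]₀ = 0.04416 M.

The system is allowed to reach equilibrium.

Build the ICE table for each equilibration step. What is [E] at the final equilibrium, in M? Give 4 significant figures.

[E]_eq = 0.1287 M

Q₀ = 0.02893 vs Keq = 45.49 ⇒ Q<K, forward
Step 1:
                    M           C           E
  I             2.619      0.1554     0.04416
  C           -0.1268     -0.1268      0.0845
  E             2.492     0.02865      0.1287
  solve Keq expr → x = 0.04225; check Q = 45.49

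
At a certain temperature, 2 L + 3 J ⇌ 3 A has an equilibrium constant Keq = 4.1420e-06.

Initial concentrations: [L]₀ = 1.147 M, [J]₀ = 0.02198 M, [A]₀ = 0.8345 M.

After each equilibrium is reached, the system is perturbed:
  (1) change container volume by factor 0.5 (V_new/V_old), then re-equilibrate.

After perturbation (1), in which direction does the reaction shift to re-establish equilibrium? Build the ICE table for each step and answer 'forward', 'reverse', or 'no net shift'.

Q₀ = 4.1598e+04 vs Keq = 4.1420e-06 ⇒ Q>K, reverse
Step 1:
                    L           J           A
  init          1.147     0.02198      0.8345
  Δ            0.5436      0.8154     -0.8154
  eq            1.691      0.8374     0.01909
  solve Keq expr → x = -0.2718; check Q = 4.1420e-06
Then change container volume by factor 0.5 (V_new/V_old).
Step 2:
                    L           J           A
  init          3.381       1.675     0.03817
  Δ          -0.01432    -0.02148     0.02148
  eq            3.367       1.653     0.05965
  solve Keq expr → x = 0.007158; check Q = 4.1420e-06

Direction: forward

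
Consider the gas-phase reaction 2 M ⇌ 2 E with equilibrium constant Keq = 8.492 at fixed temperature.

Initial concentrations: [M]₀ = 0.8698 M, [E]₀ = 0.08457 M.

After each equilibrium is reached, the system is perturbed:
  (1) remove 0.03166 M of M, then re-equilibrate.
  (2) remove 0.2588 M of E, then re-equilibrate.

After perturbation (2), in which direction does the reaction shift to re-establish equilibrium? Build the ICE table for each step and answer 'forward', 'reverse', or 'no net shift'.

Q₀ = 0.009454 vs Keq = 8.492 ⇒ Q<K, forward
Step 1:
                    M           E
  init         0.8698     0.08457
  Δ            -0.626       0.626
  eq           0.2438      0.7105
  solve Keq expr → x = 0.313; check Q = 8.492
Then remove 0.03166 M of M.
Step 2:
                    M           E
  init         0.2122      0.7105
  Δ           0.02357    -0.02357
  eq           0.2357       0.687
  solve Keq expr → x = -0.01179; check Q = 8.492
Then remove 0.2588 M of E.
Step 3:
                    M           E
  init         0.2357      0.4282
  Δ          -0.06612     0.06612
  eq           0.1696      0.4943
  solve Keq expr → x = 0.03306; check Q = 8.492

Direction: forward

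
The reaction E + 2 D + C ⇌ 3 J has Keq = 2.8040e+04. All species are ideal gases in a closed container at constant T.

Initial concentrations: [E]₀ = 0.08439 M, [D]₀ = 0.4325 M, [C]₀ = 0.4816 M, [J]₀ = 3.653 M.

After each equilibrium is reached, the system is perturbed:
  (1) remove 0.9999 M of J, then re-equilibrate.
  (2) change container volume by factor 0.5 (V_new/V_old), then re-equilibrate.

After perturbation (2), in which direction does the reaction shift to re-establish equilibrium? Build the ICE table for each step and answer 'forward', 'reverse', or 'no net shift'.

Q₀ = 6412 vs Keq = 2.8040e+04 ⇒ Q<K, forward
Step 1:
                  E         D         C         J
  init      0.08439    0.4325    0.4816     3.653
  Δ        -0.04595   -0.0919  -0.04595    0.1378
  eq        0.03844    0.3406    0.4357     3.791
  solve Keq expr → x = 0.04595; check Q = 2.8040e+04
Then remove 0.9999 M of J.
Step 2:
                  E         D         C         J
  init      0.03844    0.3406    0.4357     2.791
  Δ        -0.01746  -0.03492  -0.01746   0.05238
  eq        0.02098    0.3057    0.4182     2.843
  solve Keq expr → x = 0.01746; check Q = 2.8040e+04
Then change container volume by factor 0.5 (V_new/V_old).
Step 3:
                  E         D         C         J
  init      0.04196    0.6114    0.8364     5.687
  Δ        -0.01724  -0.03448  -0.01724   0.05172
  eq        0.02472    0.5769    0.8191     5.738
  solve Keq expr → x = 0.01724; check Q = 2.8040e+04

Direction: forward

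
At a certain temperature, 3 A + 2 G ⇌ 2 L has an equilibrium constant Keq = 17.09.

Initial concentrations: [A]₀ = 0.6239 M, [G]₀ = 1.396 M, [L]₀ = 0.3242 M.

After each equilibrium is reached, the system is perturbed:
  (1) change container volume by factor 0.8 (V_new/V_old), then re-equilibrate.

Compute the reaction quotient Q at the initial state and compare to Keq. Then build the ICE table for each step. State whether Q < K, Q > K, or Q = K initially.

Q₀ = 0.2221; Q < K (proceeds forward)

Q₀ = 0.2221 vs Keq = 17.09 ⇒ Q<K, forward
Step 1:
                  A         G         L
  I          0.6239     1.396    0.3242
  C         -0.3781   -0.2521    0.2521
  E          0.2458     1.144    0.5763
  solve Keq expr → x = 0.126; check Q = 17.09
Then change container volume by factor 0.8 (V_new/V_old).
Step 2:
                  A         G         L
  I          0.3072      1.43    0.7203
  C        -0.04993  -0.03328   0.03328
  E          0.2573     1.397    0.7536
  solve Keq expr → x = 0.01664; check Q = 17.09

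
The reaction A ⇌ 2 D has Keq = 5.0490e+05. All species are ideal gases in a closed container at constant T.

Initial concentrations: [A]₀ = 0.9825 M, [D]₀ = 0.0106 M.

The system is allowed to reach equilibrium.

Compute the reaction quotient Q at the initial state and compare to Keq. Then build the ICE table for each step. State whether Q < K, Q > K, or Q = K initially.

Q₀ = 1.1436e-04 vs Keq = 5.0490e+05 ⇒ Q<K, forward
Step 1:
                    A           D
  Initial      0.9825      0.0106
  Change      -0.9825       1.965
  Equil    7.7301e-06       1.976
  solve Keq expr → x = 0.9825; check Q = 5.0490e+05

Q₀ = 1.1436e-04; Q < K (proceeds forward)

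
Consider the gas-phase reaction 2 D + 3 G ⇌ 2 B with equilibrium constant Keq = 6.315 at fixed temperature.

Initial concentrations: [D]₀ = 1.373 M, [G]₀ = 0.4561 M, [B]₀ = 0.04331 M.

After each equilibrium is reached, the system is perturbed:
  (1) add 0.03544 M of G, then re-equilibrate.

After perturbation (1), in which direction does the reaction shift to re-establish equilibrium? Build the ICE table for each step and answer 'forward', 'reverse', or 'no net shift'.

Direction: forward

Q₀ = 0.01049 vs Keq = 6.315 ⇒ Q<K, forward
Step 1:
                   D          G          B
  Initial      1.373     0.4561    0.04331
  Change     -0.1843    -0.2764     0.1843
  Equil        1.189     0.1797     0.2276
  solve Keq expr → x = 0.09213; check Q = 6.315
Then add 0.03544 M of G.
Step 2:
                   D          G          B
  Initial      1.189     0.2151     0.2276
  Change    -0.01666   -0.02499    0.01666
  Equil        1.172     0.1902     0.2442
  solve Keq expr → x = 0.008331; check Q = 6.315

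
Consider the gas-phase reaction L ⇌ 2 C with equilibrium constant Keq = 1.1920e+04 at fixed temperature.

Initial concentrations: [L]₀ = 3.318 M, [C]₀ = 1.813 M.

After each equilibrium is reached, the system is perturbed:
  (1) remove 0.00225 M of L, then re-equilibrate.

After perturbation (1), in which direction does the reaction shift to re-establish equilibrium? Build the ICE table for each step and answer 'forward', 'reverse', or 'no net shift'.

Q₀ = 0.9906 vs Keq = 1.1920e+04 ⇒ Q<K, forward
Step 1:
                  L         C
  I           3.318     1.813
  C          -3.312     6.624
  E        0.005972     8.437
  solve Keq expr → x = 3.312; check Q = 1.1920e+04
Then remove 0.00225 M of L.
Step 2:
                  L         C
  I        0.003722     8.437
  C        0.002244 -0.004487
  E        0.005965     8.433
  solve Keq expr → x = -0.002244; check Q = 1.1920e+04

Direction: reverse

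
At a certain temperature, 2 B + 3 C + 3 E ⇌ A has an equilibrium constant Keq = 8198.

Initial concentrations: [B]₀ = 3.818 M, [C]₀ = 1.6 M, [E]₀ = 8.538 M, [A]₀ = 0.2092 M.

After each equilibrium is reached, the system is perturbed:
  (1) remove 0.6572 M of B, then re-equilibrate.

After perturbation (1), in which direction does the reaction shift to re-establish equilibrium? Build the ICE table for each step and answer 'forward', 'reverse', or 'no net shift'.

Q₀ = 5.6294e-06 vs Keq = 8198 ⇒ Q<K, forward
Step 1:
                    B           C           E           A
  init          3.818         1.6       8.538      0.2092
  Δ            -1.064      -1.597      -1.597      0.5322
  eq            2.754    0.003292       6.941      0.7414
  solve Keq expr → x = 0.5322; check Q = 8198
Then remove 0.6572 M of B.
Step 2:
                    B           C           E           A
  init          2.096    0.003292       6.941      0.7414
  Δ        4.3664e-04  6.5497e-04  6.5497e-04 -2.1832e-04
  eq            2.097    0.003947       6.942      0.7412
  solve Keq expr → x = -2.1832e-04; check Q = 8198

Direction: reverse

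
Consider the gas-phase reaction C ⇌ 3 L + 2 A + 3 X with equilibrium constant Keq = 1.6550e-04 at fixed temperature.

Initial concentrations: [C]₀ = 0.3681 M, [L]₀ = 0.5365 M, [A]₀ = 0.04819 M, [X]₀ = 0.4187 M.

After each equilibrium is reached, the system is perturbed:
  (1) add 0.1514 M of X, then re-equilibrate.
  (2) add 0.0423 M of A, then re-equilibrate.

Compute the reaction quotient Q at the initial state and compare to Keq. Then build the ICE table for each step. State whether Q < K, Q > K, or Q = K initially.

Q₀ = 7.1510e-05; Q < K (proceeds forward)

Q₀ = 7.1510e-05 vs Keq = 1.6550e-04 ⇒ Q<K, forward
Step 1:
                   C          L          A          X
  init        0.3681     0.5365    0.04819     0.4187
  Δ        -0.007464    0.02239    0.01493    0.02239
  eq          0.3606     0.5589    0.06312     0.4411
  solve Keq expr → x = 0.007464; check Q = 1.6550e-04
Then add 0.1514 M of X.
Step 2:
                   C          L          A          X
  init        0.3606     0.5589    0.06312     0.5925
  Δ          0.00819   -0.02457   -0.01638   -0.02457
  eq          0.3688     0.5343    0.04674     0.5679
  solve Keq expr → x = -0.00819; check Q = 1.6550e-04
Then add 0.0423 M of A.
Step 3:
                   C          L          A          X
  init        0.3688     0.5343    0.08904     0.5679
  Δ           0.0142   -0.04259    -0.0284   -0.04259
  eq           0.383     0.4917    0.06064     0.5253
  solve Keq expr → x = -0.0142; check Q = 1.6550e-04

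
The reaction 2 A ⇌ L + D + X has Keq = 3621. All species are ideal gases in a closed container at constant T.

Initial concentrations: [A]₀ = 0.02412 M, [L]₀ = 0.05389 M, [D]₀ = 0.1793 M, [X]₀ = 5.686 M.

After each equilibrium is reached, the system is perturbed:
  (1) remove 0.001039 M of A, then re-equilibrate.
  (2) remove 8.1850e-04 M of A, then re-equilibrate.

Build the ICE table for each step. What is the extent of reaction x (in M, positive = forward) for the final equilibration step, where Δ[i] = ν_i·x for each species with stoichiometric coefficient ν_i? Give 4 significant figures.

Q₀ = 94.44 vs Keq = 3621 ⇒ Q<K, forward
Step 1:
                   A          L          D          X
  Initial    0.02412    0.05389     0.1793      5.686
  Change    -0.01976   0.009882   0.009882   0.009882
  Equil     0.004356    0.06377     0.1892      5.696
  solve Keq expr → x = 0.009882; check Q = 3621
Then remove 0.001039 M of A.
Step 2:
                   A          L          D          X
  Initial   0.003317    0.06377     0.1892      5.696
  Change    0.001016 -5.0780e-04 -5.0780e-04 -5.0780e-04
  Equil     0.004333    0.06326     0.1887      5.695
  solve Keq expr → x = -5.0780e-04; check Q = 3621
Then remove 8.1850e-04 M of A.
Step 3:
                   A          L          D          X
  Initial   0.003514    0.06326     0.1887      5.695
  Change  8.0005e-04 -4.0002e-04 -4.0002e-04 -4.0002e-04
  Equil     0.004314    0.06286     0.1883      5.695
  solve Keq expr → x = -4.0002e-04; check Q = 3621

x = -4.0002e-04 M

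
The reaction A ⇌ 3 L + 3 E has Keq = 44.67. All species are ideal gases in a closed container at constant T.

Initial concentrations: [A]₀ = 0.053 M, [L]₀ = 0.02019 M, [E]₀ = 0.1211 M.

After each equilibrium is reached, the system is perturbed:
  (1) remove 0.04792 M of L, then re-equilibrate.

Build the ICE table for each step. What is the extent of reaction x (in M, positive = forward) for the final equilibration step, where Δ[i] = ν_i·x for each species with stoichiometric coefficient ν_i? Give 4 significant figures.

x = 1.7172e-06 M

Q₀ = 2.7578e-07 vs Keq = 44.67 ⇒ Q<K, forward
Step 1:
                    A           L           E
  I             0.053     0.02019      0.1211
  C            -0.053       0.159       0.159
  E        2.8299e-06      0.1792      0.2801
  solve Keq expr → x = 0.053; check Q = 44.67
Then remove 0.04792 M of L.
Step 2:
                    A           L           E
  I        2.8299e-06      0.1313      0.2801
  C       -1.7172e-06  5.1515e-06  5.1515e-06
  E        1.1127e-06      0.1313      0.2801
  solve Keq expr → x = 1.7172e-06; check Q = 44.67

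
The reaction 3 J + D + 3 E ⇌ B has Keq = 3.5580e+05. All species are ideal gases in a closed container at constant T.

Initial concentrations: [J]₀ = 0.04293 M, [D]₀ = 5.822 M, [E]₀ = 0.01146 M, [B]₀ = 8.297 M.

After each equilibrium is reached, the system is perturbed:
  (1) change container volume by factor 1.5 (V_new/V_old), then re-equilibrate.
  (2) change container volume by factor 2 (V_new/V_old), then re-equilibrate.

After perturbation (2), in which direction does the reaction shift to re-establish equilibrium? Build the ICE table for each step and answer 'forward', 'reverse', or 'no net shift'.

Q₀ = 1.1968e+10 vs Keq = 3.5580e+05 ⇒ Q>K, reverse
Step 1:
                    J           D           E           B
  Initial     0.04293       5.822     0.01146       8.297
  Change       0.0996      0.0332      0.0996     -0.0332
  Equil        0.1425       5.855      0.1111       8.264
  solve Keq expr → x = -0.0332; check Q = 3.5580e+05
Then change container volume by factor 1.5 (V_new/V_old).
Step 2:
                    J           D           E           B
  Initial     0.09502       3.903     0.07404       5.509
  Change       0.0416     0.01387      0.0416    -0.01387
  Equil        0.1366       3.917      0.1156       5.495
  solve Keq expr → x = -0.01387; check Q = 3.5580e+05
Then change container volume by factor 2 (V_new/V_old).
Step 3:
                    J           D           E           B
  Initial     0.06831       1.959     0.05782       2.748
  Change      0.06236     0.02079     0.06236    -0.02079
  Equil        0.1307       1.979      0.1202       2.727
  solve Keq expr → x = -0.02079; check Q = 3.5580e+05

Direction: reverse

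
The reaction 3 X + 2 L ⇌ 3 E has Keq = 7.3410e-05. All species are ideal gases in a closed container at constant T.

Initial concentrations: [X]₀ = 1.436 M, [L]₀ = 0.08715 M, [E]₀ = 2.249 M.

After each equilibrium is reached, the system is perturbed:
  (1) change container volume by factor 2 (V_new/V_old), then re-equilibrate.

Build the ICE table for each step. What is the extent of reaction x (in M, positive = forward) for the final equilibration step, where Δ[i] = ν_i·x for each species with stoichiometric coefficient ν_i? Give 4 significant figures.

x = -0.01086 M

Q₀ = 505.8 vs Keq = 7.3410e-05 ⇒ Q>K, reverse
Step 1:
                   X          L          E
  init         1.436    0.08715      2.249
  Δ            2.061      1.374     -2.061
  eq           3.497      1.461     0.1885
  solve Keq expr → x = -0.6868; check Q = 7.3410e-05
Then change container volume by factor 2 (V_new/V_old).
Step 2:
                   X          L          E
  init         1.748     0.7304    0.09424
  Δ          0.03258    0.02172   -0.03258
  eq           1.781     0.7521    0.06167
  solve Keq expr → x = -0.01086; check Q = 7.3410e-05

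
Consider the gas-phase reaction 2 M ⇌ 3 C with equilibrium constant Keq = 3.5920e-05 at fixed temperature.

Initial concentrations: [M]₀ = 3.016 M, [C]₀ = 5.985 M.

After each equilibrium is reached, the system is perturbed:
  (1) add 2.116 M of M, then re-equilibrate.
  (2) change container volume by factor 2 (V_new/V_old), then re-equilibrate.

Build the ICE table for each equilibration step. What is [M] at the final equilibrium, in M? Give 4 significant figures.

Q₀ = 23.57 vs Keq = 3.5920e-05 ⇒ Q>K, reverse
Step 1:
                    M           C
  I             3.016       5.985
  C              3.91      -5.865
  E             6.926      0.1199
  solve Keq expr → x = -1.955; check Q = 3.5920e-05
Then add 2.116 M of M.
Step 2:
                    M           C
  I             9.042      0.1199
  C          -0.01544     0.02316
  E             9.027       0.143
  solve Keq expr → x = 0.007718; check Q = 3.5920e-05
Then change container volume by factor 2 (V_new/V_old).
Step 3:
                    M           C
  I             4.513     0.07152
  C          -0.01228     0.01843
  E             4.501     0.08995
  solve Keq expr → x = 0.006142; check Q = 3.5920e-05

[M]_eq = 4.501 M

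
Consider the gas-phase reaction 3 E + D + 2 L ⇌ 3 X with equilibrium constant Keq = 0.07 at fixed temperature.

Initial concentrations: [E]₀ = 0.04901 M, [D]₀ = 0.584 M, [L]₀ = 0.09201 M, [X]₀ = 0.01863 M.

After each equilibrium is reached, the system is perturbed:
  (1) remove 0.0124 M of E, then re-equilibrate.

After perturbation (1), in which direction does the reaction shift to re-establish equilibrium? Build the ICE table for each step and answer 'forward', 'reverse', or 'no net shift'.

Direction: reverse

Q₀ = 11.11 vs Keq = 0.07 ⇒ Q>K, reverse
Step 1:
                   E          D          L          X
  Initial    0.04901      0.584    0.09201    0.01863
  Change     0.01391   0.004636   0.009272   -0.01391
  Equil      0.06292     0.5886     0.1013   0.004722
  solve Keq expr → x = -0.004636; check Q = 0.07
Then remove 0.0124 M of E.
Step 2:
                   E          D          L          X
  Initial    0.05052     0.5886     0.1013   0.004722
  Change  8.5166e-04 2.8389e-04 5.6777e-04 -8.5166e-04
  Equil      0.05137     0.5889     0.1018    0.00387
  solve Keq expr → x = -2.8389e-04; check Q = 0.07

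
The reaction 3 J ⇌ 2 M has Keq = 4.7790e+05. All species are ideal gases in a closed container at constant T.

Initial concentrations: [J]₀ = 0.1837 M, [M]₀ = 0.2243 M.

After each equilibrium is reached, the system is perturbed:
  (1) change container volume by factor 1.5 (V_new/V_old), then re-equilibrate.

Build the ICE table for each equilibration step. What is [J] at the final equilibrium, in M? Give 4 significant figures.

Q₀ = 8.116 vs Keq = 4.7790e+05 ⇒ Q<K, forward
Step 1:
                   J          M
  I           0.1837     0.2243
  C          -0.1774     0.1183
  E         0.006262     0.3426
  solve Keq expr → x = 0.05915; check Q = 4.7790e+05
Then change container volume by factor 1.5 (V_new/V_old).
Step 2:
                   J          M
  I         0.004175     0.2284
  C       5.9860e-04 -3.9907e-04
  E         0.004774      0.228
  solve Keq expr → x = -1.9953e-04; check Q = 4.7790e+05

[J]_eq = 0.004774 M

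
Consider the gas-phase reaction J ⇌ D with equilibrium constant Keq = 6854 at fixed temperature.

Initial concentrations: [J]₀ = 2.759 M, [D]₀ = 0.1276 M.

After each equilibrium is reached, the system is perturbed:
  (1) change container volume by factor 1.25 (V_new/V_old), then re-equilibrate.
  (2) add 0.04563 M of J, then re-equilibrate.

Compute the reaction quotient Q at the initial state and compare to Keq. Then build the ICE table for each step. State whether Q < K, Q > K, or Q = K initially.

Q₀ = 0.04625; Q < K (proceeds forward)

Q₀ = 0.04625 vs Keq = 6854 ⇒ Q<K, forward
Step 1:
                    J           D
  Initial       2.759      0.1276
  Change       -2.759       2.759
  Equil    4.2109e-04       2.886
  solve Keq expr → x = 2.759; check Q = 6854
Then change container volume by factor 1.25 (V_new/V_old).
Step 2:
                    J           D
  Initial  3.3688e-04       2.309
  Change            0           0
  Equil    3.3688e-04       2.309
  solve Keq expr → x = 0; check Q = 6854
Then add 0.04563 M of J.
Step 3:
                    J           D
  Initial     0.04597       2.309
  Change     -0.04562     0.04562
  Equil    3.4353e-04       2.355
  solve Keq expr → x = 0.04562; check Q = 6854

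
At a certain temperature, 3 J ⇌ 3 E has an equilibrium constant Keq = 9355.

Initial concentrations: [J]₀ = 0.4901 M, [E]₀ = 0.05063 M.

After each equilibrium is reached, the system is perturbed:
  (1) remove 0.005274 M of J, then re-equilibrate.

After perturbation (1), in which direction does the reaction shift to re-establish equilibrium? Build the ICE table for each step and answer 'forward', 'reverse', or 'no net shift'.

Q₀ = 0.001102 vs Keq = 9355 ⇒ Q<K, forward
Step 1:
                   J          E
  init        0.4901    0.05063
  Δ          -0.4656     0.4656
  eq          0.0245     0.5162
  solve Keq expr → x = 0.1552; check Q = 9355
Then remove 0.005274 M of J.
Step 2:
                   J          E
  init       0.01923     0.5162
  Δ         0.005035  -0.005035
  eq         0.02426     0.5112
  solve Keq expr → x = -0.001678; check Q = 9355

Direction: reverse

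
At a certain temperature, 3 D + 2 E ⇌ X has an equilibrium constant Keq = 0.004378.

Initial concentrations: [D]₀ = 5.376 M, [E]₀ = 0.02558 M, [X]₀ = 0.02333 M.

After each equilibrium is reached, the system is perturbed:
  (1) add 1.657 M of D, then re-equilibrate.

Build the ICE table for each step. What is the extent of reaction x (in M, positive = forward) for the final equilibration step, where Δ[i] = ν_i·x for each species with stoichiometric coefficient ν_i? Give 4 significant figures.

Q₀ = 0.2295 vs Keq = 0.004378 ⇒ Q>K, reverse
Step 1:
                  D         E         X
  I           5.376   0.02558   0.02333
  C         0.06077   0.04051  -0.02026
  E           5.437   0.06609  0.003073
  solve Keq expr → x = -0.02026; check Q = 0.004378
Then add 1.657 M of D.
Step 2:
                  D         E         X
  I           7.094   0.06609  0.003073
  C       -0.008022 -0.005348  0.002674
  E           7.086   0.06075  0.005747
  solve Keq expr → x = 0.002674; check Q = 0.004378

x = 0.002674 M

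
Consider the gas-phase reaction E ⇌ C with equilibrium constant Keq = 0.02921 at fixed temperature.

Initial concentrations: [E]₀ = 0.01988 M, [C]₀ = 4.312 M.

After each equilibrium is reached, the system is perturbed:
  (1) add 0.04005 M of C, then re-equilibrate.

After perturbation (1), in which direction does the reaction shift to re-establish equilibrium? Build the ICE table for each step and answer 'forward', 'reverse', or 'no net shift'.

Direction: reverse

Q₀ = 216.9 vs Keq = 0.02921 ⇒ Q>K, reverse
Step 1:
                    E           C
  I           0.01988       4.312
  C             4.189      -4.189
  E             4.209      0.1229
  solve Keq expr → x = -4.189; check Q = 0.02921
Then add 0.04005 M of C.
Step 2:
                    E           C
  I             4.209       0.163
  C           0.03891    -0.03891
  E             4.248      0.1241
  solve Keq expr → x = -0.03891; check Q = 0.02921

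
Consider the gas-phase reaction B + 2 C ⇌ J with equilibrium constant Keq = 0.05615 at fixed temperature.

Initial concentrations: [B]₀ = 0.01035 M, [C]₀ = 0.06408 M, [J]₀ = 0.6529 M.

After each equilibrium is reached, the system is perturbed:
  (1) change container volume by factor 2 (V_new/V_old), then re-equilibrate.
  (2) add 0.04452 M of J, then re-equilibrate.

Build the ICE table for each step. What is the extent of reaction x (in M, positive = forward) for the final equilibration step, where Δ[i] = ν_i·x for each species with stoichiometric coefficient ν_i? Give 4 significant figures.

Q₀ = 1.5362e+04 vs Keq = 0.05615 ⇒ Q>K, reverse
Step 1:
                   B          C          J
  Initial    0.01035    0.06408     0.6529
  Change      0.5985      1.197    -0.5985
  Equil       0.6089      1.261    0.05437
  solve Keq expr → x = -0.5985; check Q = 0.05615
Then change container volume by factor 2 (V_new/V_old).
Step 2:
                   B          C          J
  Initial     0.3044     0.6306    0.02719
  Change     0.01907    0.03813   -0.01907
  Equil       0.3235     0.6687   0.008122
  solve Keq expr → x = -0.01907; check Q = 0.05615
Then add 0.04452 M of J.
Step 3:
                   B          C          J
  Initial     0.3235     0.6687    0.05264
  Change      0.0411     0.0822    -0.0411
  Equil       0.3646     0.7509    0.01154
  solve Keq expr → x = -0.0411; check Q = 0.05615

x = -0.0411 M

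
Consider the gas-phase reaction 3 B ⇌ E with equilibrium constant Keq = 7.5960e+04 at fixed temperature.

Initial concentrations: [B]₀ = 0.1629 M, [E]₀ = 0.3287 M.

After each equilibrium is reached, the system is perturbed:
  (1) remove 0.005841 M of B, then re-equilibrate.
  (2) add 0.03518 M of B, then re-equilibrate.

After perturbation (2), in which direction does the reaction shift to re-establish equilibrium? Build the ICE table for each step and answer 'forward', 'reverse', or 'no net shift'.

Direction: forward

Q₀ = 76.04 vs Keq = 7.5960e+04 ⇒ Q<K, forward
Step 1:
                  B         E
  Initial    0.1629    0.3287
  Change    -0.1458   0.04861
  Equil     0.01706    0.3773
  solve Keq expr → x = 0.04861; check Q = 7.5960e+04
Then remove 0.005841 M of B.
Step 2:
                  B         E
  Initial   0.01122    0.3773
  Change   0.005812 -0.001937
  Equil     0.01703    0.3754
  solve Keq expr → x = -0.001937; check Q = 7.5960e+04
Then add 0.03518 M of B.
Step 3:
                  B         E
  Initial   0.05221    0.3754
  Change   -0.03501   0.01167
  Equil     0.01721     0.387
  solve Keq expr → x = 0.01167; check Q = 7.5960e+04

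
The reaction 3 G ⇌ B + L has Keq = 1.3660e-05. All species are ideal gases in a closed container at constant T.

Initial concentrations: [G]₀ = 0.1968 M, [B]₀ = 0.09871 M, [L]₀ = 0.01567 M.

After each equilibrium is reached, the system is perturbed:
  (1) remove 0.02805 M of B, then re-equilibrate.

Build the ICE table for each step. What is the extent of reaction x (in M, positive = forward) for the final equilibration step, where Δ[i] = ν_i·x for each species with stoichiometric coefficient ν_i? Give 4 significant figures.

Q₀ = 0.2029 vs Keq = 1.3660e-05 ⇒ Q>K, reverse
Step 1:
                   G          B          L
  Initial     0.1968    0.09871    0.01567
  Change       0.047   -0.01567   -0.01567
  Equil       0.2438    0.08304 2.3838e-06
  solve Keq expr → x = -0.01567; check Q = 1.3660e-05
Then remove 0.02805 M of B.
Step 2:
                   G          B          L
  Initial     0.2438    0.05499 2.3838e-06
  Change  -3.6470e-06 1.2157e-06 1.2157e-06
  Equil       0.2438    0.05499 3.5994e-06
  solve Keq expr → x = 1.2157e-06; check Q = 1.3660e-05

x = 1.2157e-06 M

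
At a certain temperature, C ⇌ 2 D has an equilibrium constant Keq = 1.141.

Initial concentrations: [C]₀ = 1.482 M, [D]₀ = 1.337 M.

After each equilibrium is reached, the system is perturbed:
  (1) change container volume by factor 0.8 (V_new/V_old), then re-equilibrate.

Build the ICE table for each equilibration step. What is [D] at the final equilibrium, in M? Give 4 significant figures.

Q₀ = 1.206 vs Keq = 1.141 ⇒ Q>K, reverse
Step 1:
                  C         D
  Initial     1.482     1.337
  Change    0.01503  -0.03005
  Equil       1.497     1.307
  solve Keq expr → x = -0.01503; check Q = 1.141
Then change container volume by factor 0.8 (V_new/V_old).
Step 2:
                  C         D
  Initial     1.871     1.634
  Change    0.07226   -0.1445
  Equil       1.944     1.489
  solve Keq expr → x = -0.07226; check Q = 1.141

[D]_eq = 1.489 M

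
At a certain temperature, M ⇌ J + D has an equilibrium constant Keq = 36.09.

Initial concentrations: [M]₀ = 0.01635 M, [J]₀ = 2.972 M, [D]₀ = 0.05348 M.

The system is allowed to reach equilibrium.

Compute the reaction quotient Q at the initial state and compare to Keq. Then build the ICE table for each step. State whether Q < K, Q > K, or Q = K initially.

Q₀ = 9.721; Q < K (proceeds forward)

Q₀ = 9.721 vs Keq = 36.09 ⇒ Q<K, forward
Step 1:
                    M           J           D
  Initial     0.01635       2.972     0.05348
  Change     -0.01102     0.01102     0.01102
  Equil      0.005331       2.983      0.0645
  solve Keq expr → x = 0.01102; check Q = 36.09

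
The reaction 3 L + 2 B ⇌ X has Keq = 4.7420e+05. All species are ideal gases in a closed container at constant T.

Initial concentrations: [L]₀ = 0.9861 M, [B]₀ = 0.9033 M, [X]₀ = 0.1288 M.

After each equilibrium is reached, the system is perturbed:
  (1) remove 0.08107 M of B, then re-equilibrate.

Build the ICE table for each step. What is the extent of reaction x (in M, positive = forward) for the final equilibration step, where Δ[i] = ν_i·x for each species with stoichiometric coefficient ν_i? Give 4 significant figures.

Q₀ = 0.1646 vs Keq = 4.7420e+05 ⇒ Q<K, forward
Step 1:
                    L           B           X
  Initial      0.9861      0.9033      0.1288
  Change      -0.9621     -0.6414      0.3207
  Equil         0.024      0.2619      0.4495
  solve Keq expr → x = 0.3207; check Q = 4.7420e+05
Then remove 0.08107 M of B.
Step 2:
                    L           B           X
  Initial       0.024      0.1808      0.4495
  Change     0.006215    0.004143   -0.002072
  Equil       0.03021       0.185      0.4474
  solve Keq expr → x = -0.002072; check Q = 4.7420e+05

x = -0.002072 M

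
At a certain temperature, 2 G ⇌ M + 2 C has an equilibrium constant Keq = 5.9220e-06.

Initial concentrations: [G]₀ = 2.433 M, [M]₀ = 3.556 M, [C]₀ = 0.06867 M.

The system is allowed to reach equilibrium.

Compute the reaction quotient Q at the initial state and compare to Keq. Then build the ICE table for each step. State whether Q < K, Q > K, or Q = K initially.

Q₀ = 0.002833 vs Keq = 5.9220e-06 ⇒ Q>K, reverse
Step 1:
                  G         M         C
  init        2.433     3.556   0.06867
  Δ         0.06543  -0.03272  -0.06543
  eq          2.498     3.523  0.003239
  solve Keq expr → x = -0.03272; check Q = 5.9220e-06

Q₀ = 0.002833; Q > K (proceeds reverse)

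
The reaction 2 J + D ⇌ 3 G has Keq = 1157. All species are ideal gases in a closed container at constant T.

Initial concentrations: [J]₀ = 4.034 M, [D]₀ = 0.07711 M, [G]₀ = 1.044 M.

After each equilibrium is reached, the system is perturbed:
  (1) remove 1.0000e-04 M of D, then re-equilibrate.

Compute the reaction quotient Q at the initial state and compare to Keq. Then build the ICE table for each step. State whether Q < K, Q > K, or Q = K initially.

Q₀ = 0.9068 vs Keq = 1157 ⇒ Q<K, forward
Step 1:
                    J           D           G
  Initial       4.034     0.07711       1.044
  Change       -0.154    -0.07699       0.231
  Equil          3.88  1.1899e-04       1.275
  solve Keq expr → x = 0.07699; check Q = 1157
Then remove 1.0000e-04 M of D.
Step 2:
                    J           D           G
  Initial        3.88  1.8988e-05       1.275
  Change   1.9981e-04  9.9904e-05 -2.9971e-04
  Equil          3.88  1.1889e-04       1.275
  solve Keq expr → x = -9.9904e-05; check Q = 1157

Q₀ = 0.9068; Q < K (proceeds forward)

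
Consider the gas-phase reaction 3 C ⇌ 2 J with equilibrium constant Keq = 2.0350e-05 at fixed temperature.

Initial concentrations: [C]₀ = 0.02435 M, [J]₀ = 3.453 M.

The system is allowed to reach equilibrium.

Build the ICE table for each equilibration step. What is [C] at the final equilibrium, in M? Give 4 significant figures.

Q₀ = 8.2584e+05 vs Keq = 2.0350e-05 ⇒ Q>K, reverse
Step 1:
                    C           J
  I           0.02435       3.453
  C             5.101      -3.401
  E             5.125     0.05234
  solve Keq expr → x = -1.7; check Q = 2.0350e-05

[C]_eq = 5.125 M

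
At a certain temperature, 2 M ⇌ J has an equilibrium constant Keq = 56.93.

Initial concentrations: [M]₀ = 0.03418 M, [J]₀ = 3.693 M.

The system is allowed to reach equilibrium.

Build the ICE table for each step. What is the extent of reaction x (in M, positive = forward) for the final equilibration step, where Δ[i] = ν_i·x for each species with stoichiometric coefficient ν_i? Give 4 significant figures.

x = -0.1084 M

Q₀ = 3161 vs Keq = 56.93 ⇒ Q>K, reverse
Step 1:
                  M         J
  I         0.03418     3.693
  C          0.2167   -0.1084
  E          0.2509     3.585
  solve Keq expr → x = -0.1084; check Q = 56.93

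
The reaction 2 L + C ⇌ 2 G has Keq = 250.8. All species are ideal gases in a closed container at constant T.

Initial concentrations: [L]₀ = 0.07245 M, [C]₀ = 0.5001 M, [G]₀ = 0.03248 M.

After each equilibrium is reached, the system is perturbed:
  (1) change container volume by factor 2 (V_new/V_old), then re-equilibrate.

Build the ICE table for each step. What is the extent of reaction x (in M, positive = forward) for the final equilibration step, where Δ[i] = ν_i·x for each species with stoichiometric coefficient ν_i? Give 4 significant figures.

x = -8.0736e-04 M

Q₀ = 0.4019 vs Keq = 250.8 ⇒ Q<K, forward
Step 1:
                    L           C           G
  I           0.07245      0.5001     0.03248
  C          -0.06359    -0.03179     0.06359
  E          0.008864      0.4683     0.09607
  solve Keq expr → x = 0.03179; check Q = 250.8
Then change container volume by factor 2 (V_new/V_old).
Step 2:
                    L           C           G
  I          0.004432      0.2342     0.04803
  C          0.001615  8.0736e-04   -0.001615
  E          0.006047       0.235     0.04642
  solve Keq expr → x = -8.0736e-04; check Q = 250.8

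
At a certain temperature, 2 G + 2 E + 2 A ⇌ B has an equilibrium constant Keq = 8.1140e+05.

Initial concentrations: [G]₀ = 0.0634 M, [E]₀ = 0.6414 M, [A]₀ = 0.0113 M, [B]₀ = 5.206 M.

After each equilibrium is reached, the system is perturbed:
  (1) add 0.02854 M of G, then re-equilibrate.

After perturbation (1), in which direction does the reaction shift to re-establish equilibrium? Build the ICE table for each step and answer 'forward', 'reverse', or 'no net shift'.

Direction: forward

Q₀ = 2.4655e+07 vs Keq = 8.1140e+05 ⇒ Q>K, reverse
Step 1:
                  G         E         A         B
  Initial    0.0634    0.6414    0.0113     5.206
  Change    0.02936   0.02936   0.02936  -0.01468
  Equil     0.09276    0.6708   0.04066     5.191
  solve Keq expr → x = -0.01468; check Q = 8.1140e+05
Then add 0.02854 M of G.
Step 2:
                  G         E         A         B
  Initial    0.1213    0.6708   0.04066     5.191
  Change  -0.007225 -0.007225 -0.007225  0.003613
  Equil      0.1141    0.6635   0.03343     5.195
  solve Keq expr → x = 0.003613; check Q = 8.1140e+05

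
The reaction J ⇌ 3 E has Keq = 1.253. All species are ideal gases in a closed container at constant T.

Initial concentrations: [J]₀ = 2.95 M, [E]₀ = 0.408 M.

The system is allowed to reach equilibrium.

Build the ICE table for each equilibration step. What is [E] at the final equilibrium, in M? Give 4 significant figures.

[E]_eq = 1.481 M

Q₀ = 0.02302 vs Keq = 1.253 ⇒ Q<K, forward
Step 1:
                   J          E
  init          2.95      0.408
  Δ          -0.3577      1.073
  eq           2.592      1.481
  solve Keq expr → x = 0.3577; check Q = 1.253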